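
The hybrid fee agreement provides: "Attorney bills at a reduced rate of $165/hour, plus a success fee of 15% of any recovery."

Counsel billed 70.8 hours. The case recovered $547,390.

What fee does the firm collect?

Hourly: 70.8 × $165 = $11,682.00
Success fee: 15% of $547,390 = $82,108.50
Total: $11,682.00 + $82,108.50 = $93,790.50

$93,790.50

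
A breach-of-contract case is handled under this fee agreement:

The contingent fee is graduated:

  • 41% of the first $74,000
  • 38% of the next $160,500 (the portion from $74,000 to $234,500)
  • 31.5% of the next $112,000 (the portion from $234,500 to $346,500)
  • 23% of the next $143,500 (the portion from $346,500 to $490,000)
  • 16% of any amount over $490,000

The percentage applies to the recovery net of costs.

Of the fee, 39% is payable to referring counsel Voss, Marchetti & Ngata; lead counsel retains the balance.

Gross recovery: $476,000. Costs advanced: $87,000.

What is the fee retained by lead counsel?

Fee base (net of costs): $476,000 − $87,000 = $389,000
First $74,000 at 41% = $30,340.00
Next $160,500 at 38% = $60,990.00
Next $112,000 at 31.5% = $35,280.00
Remaining $42,500 at 23% = $9,775.00
Fee: $30,340.00 + $60,990.00 + $35,280.00 + $9,775.00 = $136,385.00
Referral share: 39% of $136,385.00 = $53,190.15; lead counsel retains $136,385.00 − $53,190.15 = $83,194.85.

$83,194.85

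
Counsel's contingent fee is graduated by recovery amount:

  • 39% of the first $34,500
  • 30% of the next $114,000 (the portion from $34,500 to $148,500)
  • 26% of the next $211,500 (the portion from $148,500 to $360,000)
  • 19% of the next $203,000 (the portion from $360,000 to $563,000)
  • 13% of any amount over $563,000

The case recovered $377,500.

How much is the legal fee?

$105,970.00

First $34,500 at 39% = $13,455.00
Next $114,000 at 30% = $34,200.00
Next $211,500 at 26% = $54,990.00
Remaining $17,500 at 19% = $3,325.00
Fee: $13,455.00 + $34,200.00 + $54,990.00 + $3,325.00 = $105,970.00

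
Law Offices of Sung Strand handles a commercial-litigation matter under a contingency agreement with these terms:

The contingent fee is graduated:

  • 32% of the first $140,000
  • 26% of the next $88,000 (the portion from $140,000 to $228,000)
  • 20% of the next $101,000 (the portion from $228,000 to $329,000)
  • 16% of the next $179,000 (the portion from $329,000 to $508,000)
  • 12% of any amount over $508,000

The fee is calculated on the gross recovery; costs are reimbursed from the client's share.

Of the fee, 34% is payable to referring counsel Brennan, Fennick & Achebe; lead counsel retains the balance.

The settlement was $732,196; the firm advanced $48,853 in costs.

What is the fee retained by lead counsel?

$94,659.52

Fee base is the gross recovery, $732,196; costs are reimbursed separately.
First $140,000 at 32% = $44,800.00
Next $88,000 at 26% = $22,880.00
Next $101,000 at 20% = $20,200.00
Next $179,000 at 16% = $28,640.00
Remaining $224,196 at 12% = $26,903.52
Fee: $44,800.00 + $22,880.00 + $20,200.00 + $28,640.00 + $26,903.52 = $143,423.52
Referral share: 34% of $143,423.52 = $48,764.00; lead counsel retains $143,423.52 − $48,764.00 = $94,659.52.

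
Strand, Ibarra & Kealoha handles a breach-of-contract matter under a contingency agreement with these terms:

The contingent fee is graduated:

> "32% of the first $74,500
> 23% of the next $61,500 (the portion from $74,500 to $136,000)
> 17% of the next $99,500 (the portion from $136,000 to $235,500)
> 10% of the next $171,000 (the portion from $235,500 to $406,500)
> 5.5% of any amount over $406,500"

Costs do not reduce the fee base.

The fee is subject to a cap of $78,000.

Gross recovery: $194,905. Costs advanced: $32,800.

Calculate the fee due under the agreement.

Fee base is the gross recovery, $194,905; costs are reimbursed separately.
First $74,500 at 32% = $23,840.00
Next $61,500 at 23% = $14,145.00
Remaining $58,905 at 17% = $10,013.85
Fee: $23,840.00 + $14,145.00 + $10,013.85 = $47,998.85
$47,998.85 is under the $78,000 cap.

$47,998.85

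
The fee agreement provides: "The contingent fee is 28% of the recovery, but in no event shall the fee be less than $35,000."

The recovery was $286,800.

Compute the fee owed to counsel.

$80,304.00

28% of $286,800 = $80,304.00
That exceeds the $35,000 minimum.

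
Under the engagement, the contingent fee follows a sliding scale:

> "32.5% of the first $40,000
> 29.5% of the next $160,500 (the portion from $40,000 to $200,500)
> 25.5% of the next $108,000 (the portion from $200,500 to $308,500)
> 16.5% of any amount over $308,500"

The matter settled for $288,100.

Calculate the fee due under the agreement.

First $40,000 at 32.5% = $13,000.00
Next $160,500 at 29.5% = $47,347.50
Remaining $87,600 at 25.5% = $22,338.00
Fee: $13,000.00 + $47,347.50 + $22,338.00 = $82,685.50

$82,685.50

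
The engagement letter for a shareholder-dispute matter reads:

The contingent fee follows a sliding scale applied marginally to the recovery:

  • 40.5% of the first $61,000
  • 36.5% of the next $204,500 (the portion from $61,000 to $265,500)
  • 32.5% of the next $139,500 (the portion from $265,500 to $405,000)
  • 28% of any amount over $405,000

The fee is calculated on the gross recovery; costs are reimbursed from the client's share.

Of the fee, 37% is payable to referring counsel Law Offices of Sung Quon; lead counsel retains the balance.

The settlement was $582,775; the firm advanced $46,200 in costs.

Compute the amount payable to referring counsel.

Fee base is the gross recovery, $582,775; costs are reimbursed separately.
First $61,000 at 40.5% = $24,705.00
Next $204,500 at 36.5% = $74,642.50
Next $139,500 at 32.5% = $45,337.50
Remaining $177,775 at 28% = $49,777.00
Fee: $24,705.00 + $74,642.50 + $45,337.50 + $49,777.00 = $194,462.00
Referral share: 37% of $194,462.00 = $71,950.94; lead counsel retains $194,462.00 − $71,950.94 = $122,511.06.

$71,950.94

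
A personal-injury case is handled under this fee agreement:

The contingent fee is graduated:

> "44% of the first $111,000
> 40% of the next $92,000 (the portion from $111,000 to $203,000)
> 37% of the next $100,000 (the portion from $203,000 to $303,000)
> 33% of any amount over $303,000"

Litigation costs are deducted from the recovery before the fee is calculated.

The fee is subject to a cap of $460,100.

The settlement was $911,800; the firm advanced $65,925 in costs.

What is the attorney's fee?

Fee base (net of costs): $911,800 − $65,925 = $845,875
First $111,000 at 44% = $48,840.00
Next $92,000 at 40% = $36,800.00
Next $100,000 at 37% = $37,000.00
Remaining $542,875 at 33% = $179,148.75
Fee: $48,840.00 + $36,800.00 + $37,000.00 + $179,148.75 = $301,788.75
$301,788.75 is under the $460,100 cap.

$301,788.75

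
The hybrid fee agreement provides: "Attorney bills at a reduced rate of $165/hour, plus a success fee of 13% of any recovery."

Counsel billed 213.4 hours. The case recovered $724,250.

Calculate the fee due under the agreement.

$129,363.50

Hourly: 213.4 × $165 = $35,211.00
Success fee: 13% of $724,250 = $94,152.50
Total: $35,211.00 + $94,152.50 = $129,363.50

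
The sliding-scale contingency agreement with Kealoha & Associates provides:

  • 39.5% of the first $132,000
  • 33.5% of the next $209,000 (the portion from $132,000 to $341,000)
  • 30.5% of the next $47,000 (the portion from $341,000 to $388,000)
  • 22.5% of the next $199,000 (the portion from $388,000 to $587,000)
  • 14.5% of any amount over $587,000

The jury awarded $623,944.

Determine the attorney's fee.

$186,621.88

First $132,000 at 39.5% = $52,140.00
Next $209,000 at 33.5% = $70,015.00
Next $47,000 at 30.5% = $14,335.00
Next $199,000 at 22.5% = $44,775.00
Remaining $36,944 at 14.5% = $5,356.88
Fee: $52,140.00 + $70,015.00 + $14,335.00 + $44,775.00 + $5,356.88 = $186,621.88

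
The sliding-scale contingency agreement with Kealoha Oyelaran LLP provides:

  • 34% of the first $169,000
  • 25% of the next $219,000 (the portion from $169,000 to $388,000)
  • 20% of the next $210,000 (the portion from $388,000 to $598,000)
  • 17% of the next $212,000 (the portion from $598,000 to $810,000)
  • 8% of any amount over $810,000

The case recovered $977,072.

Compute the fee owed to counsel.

$203,615.76

First $169,000 at 34% = $57,460.00
Next $219,000 at 25% = $54,750.00
Next $210,000 at 20% = $42,000.00
Next $212,000 at 17% = $36,040.00
Remaining $167,072 at 8% = $13,365.76
Fee: $57,460.00 + $54,750.00 + $42,000.00 + $36,040.00 + $13,365.76 = $203,615.76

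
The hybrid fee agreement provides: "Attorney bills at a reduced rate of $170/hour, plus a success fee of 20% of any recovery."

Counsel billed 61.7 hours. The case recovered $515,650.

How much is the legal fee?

$113,619.00

Hourly: 61.7 × $170 = $10,489.00
Success fee: 20% of $515,650 = $103,130.00
Total: $10,489.00 + $103,130.00 = $113,619.00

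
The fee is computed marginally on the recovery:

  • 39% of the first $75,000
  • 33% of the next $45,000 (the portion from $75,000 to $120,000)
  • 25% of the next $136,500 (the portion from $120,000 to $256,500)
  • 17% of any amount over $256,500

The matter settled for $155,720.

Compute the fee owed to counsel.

First $75,000 at 39% = $29,250.00
Next $45,000 at 33% = $14,850.00
Remaining $35,720 at 25% = $8,930.00
Fee: $29,250.00 + $14,850.00 + $8,930.00 = $53,030.00

$53,030.00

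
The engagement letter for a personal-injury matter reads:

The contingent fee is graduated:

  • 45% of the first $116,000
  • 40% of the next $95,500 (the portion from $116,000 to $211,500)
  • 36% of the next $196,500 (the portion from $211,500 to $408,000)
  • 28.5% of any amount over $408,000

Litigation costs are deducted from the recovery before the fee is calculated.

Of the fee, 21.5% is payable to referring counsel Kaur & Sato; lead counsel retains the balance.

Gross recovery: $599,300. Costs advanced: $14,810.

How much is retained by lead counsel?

Fee base (net of costs): $599,300 − $14,810 = $584,490
First $116,000 at 45% = $52,200.00
Next $95,500 at 40% = $38,200.00
Next $196,500 at 36% = $70,740.00
Remaining $176,490 at 28.5% = $50,299.65
Fee: $52,200.00 + $38,200.00 + $70,740.00 + $50,299.65 = $211,439.65
Referral share: 21.5% of $211,439.65 = $45,459.52; lead counsel retains $211,439.65 − $45,459.52 = $165,980.13.

$165,980.13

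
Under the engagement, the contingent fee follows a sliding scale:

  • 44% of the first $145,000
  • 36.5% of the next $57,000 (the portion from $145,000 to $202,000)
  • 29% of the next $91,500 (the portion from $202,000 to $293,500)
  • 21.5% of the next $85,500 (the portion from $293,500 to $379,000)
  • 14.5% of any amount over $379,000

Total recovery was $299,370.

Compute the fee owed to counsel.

$112,402.05

First $145,000 at 44% = $63,800.00
Next $57,000 at 36.5% = $20,805.00
Next $91,500 at 29% = $26,535.00
Remaining $5,870 at 21.5% = $1,262.05
Fee: $63,800.00 + $20,805.00 + $26,535.00 + $1,262.05 = $112,402.05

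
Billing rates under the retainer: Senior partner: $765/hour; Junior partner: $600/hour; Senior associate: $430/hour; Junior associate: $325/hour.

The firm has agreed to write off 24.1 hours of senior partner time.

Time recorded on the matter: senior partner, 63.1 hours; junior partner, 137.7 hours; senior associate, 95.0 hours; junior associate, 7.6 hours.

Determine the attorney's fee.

Senior partner: 63.1 × $765 = $48,271.50
Junior partner: 137.7 × $600 = $82,620.00
Senior associate: 95.0 × $430 = $40,850.00
Junior associate: 7.6 × $325 = $2,470.00
Subtotal: $174,211.50
Write-off: 24.1 × $765 = $18,436.50
Total: $174,211.50 − $18,436.50 = $155,775.00

$155,775.00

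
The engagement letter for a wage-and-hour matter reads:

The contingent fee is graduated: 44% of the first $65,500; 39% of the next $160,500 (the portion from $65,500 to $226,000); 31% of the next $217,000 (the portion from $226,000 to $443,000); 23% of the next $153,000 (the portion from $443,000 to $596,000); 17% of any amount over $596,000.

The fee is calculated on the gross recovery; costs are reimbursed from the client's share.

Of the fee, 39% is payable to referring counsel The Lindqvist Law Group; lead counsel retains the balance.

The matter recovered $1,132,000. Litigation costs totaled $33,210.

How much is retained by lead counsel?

Fee base is the gross recovery, $1,132,000; costs are reimbursed separately.
First $65,500 at 44% = $28,820.00
Next $160,500 at 39% = $62,595.00
Next $217,000 at 31% = $67,270.00
Next $153,000 at 23% = $35,190.00
Remaining $536,000 at 17% = $91,120.00
Fee: $28,820.00 + $62,595.00 + $67,270.00 + $35,190.00 + $91,120.00 = $284,995.00
Referral share: 39% of $284,995.00 = $111,148.05; lead counsel retains $284,995.00 − $111,148.05 = $173,846.95.

$173,846.95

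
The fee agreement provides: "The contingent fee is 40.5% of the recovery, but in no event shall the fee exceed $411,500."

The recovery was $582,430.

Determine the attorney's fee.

40.5% of $582,430 = $235,884.15
That is under the $411,500 cap.

$235,884.15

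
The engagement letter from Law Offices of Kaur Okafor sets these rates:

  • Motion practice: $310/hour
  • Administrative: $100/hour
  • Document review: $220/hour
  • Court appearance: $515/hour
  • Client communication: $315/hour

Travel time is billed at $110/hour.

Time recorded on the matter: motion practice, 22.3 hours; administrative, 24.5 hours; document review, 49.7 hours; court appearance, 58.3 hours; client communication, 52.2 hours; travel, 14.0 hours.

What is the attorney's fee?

$68,304.50

Motion practice: 22.3 × $310 = $6,913.00
Administrative: 24.5 × $100 = $2,450.00
Document review: 49.7 × $220 = $10,934.00
Court appearance: 58.3 × $515 = $30,024.50
Client communication: 52.2 × $315 = $16,443.00
Subtotal: $6,913.00 + $2,450.00 + $10,934.00 + $30,024.50 + $16,443.00 = $66,764.50
Travel: 14.0 × $110 = $1,540.00
Total: $66,764.50 + $1,540.00 = $68,304.50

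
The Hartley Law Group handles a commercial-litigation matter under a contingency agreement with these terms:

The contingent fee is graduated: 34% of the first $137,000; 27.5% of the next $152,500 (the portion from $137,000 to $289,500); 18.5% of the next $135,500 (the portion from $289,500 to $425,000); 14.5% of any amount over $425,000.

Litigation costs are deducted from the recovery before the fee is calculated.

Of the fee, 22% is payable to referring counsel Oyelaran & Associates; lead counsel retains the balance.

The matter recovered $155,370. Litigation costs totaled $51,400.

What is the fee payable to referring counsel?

Fee base (net of costs): $155,370 − $51,400 = $103,970
First $103,970 at 34% = $35,349.80
Referral share: 22% of $35,349.80 = $7,776.96; lead counsel retains $35,349.80 − $7,776.96 = $27,572.84.

$7,776.96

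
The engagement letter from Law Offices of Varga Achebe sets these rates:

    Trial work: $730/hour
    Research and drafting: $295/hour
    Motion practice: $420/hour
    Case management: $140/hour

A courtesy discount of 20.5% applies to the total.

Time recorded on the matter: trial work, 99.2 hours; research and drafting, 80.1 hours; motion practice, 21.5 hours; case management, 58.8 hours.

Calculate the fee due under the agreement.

Trial work: 99.2 × $730 = $72,416.00
Research and drafting: 80.1 × $295 = $23,629.50
Motion practice: 21.5 × $420 = $9,030.00
Case management: 58.8 × $140 = $8,232.00
Subtotal: $113,307.50
Less 20.5% discount: −$23,228.04
Total: $113,307.50 − $23,228.04 = $90,079.46

$90,079.46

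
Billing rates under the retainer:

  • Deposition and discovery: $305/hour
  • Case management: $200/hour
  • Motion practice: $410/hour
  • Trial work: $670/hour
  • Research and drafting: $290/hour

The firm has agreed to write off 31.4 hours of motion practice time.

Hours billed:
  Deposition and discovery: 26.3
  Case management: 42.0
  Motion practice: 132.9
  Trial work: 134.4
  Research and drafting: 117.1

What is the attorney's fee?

$182,043.50

Deposition and discovery: 26.3 × $305 = $8,021.50
Case management: 42.0 × $200 = $8,400.00
Motion practice: 132.9 × $410 = $54,489.00
Trial work: 134.4 × $670 = $90,048.00
Research and drafting: 117.1 × $290 = $33,959.00
Subtotal: $194,917.50
Write-off: 31.4 × $410 = $12,874.00
Total: $194,917.50 − $12,874.00 = $182,043.50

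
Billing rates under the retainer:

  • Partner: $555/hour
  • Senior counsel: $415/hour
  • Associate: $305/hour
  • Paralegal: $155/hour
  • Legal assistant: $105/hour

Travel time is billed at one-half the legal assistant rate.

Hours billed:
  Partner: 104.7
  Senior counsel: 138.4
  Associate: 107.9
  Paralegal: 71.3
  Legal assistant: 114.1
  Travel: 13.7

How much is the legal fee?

$172,205.25

Partner: 104.7 × $555 = $58,108.50
Senior counsel: 138.4 × $415 = $57,436.00
Associate: 107.9 × $305 = $32,909.50
Paralegal: 71.3 × $155 = $11,051.50
Legal assistant: 114.1 × $105 = $11,980.50
Subtotal: $58,108.50 + $57,436.00 + $32,909.50 + $11,051.50 + $11,980.50 = $171,486.00
Travel: 13.7 × ($105 ÷ 2) = 13.7 × $52.50 = $719.25
Total: $171,486.00 + $719.25 = $172,205.25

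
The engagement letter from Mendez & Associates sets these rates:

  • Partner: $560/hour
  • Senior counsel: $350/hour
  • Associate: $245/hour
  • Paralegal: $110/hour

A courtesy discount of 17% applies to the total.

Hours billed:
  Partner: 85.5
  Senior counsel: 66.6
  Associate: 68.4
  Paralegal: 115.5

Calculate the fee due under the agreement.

$83,541.99

Partner: 85.5 × $560 = $47,880.00
Senior counsel: 66.6 × $350 = $23,310.00
Associate: 68.4 × $245 = $16,758.00
Paralegal: 115.5 × $110 = $12,705.00
Subtotal: $100,653.00
Less 17% discount: −$17,111.01
Total: $100,653.00 − $17,111.01 = $83,541.99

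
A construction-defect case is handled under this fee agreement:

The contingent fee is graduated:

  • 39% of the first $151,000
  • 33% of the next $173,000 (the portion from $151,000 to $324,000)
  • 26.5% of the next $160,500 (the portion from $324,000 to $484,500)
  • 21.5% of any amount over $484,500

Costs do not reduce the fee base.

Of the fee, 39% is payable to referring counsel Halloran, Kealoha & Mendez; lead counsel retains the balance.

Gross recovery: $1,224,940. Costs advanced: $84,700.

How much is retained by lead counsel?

$193,801.33

Fee base is the gross recovery, $1,224,940; costs are reimbursed separately.
First $151,000 at 39% = $58,890.00
Next $173,000 at 33% = $57,090.00
Next $160,500 at 26.5% = $42,532.50
Remaining $740,440 at 21.5% = $159,194.60
Fee: $58,890.00 + $57,090.00 + $42,532.50 + $159,194.60 = $317,707.10
Referral share: 39% of $317,707.10 = $123,905.77; lead counsel retains $317,707.10 − $123,905.77 = $193,801.33.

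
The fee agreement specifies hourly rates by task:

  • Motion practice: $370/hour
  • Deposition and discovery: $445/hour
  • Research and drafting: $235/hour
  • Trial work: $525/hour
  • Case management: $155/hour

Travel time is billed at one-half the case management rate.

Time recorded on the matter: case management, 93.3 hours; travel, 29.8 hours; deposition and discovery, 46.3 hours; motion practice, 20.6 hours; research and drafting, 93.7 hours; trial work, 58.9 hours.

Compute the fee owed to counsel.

$97,938.50

Motion practice: 20.6 × $370 = $7,622.00
Deposition and discovery: 46.3 × $445 = $20,603.50
Research and drafting: 93.7 × $235 = $22,019.50
Trial work: 58.9 × $525 = $30,922.50
Case management: 93.3 × $155 = $14,461.50
Subtotal: $7,622.00 + $20,603.50 + $22,019.50 + $30,922.50 + $14,461.50 = $95,629.00
Travel: 29.8 × ($155 ÷ 2) = 29.8 × $77.50 = $2,309.50
Total: $95,629.00 + $2,309.50 = $97,938.50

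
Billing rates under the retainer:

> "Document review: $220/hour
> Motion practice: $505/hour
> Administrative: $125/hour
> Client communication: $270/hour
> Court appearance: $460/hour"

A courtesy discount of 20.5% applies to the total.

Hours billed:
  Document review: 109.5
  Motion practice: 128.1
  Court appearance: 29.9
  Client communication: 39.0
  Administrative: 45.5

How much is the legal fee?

$94,407.84

Document review: 109.5 × $220 = $24,090.00
Motion practice: 128.1 × $505 = $64,690.50
Administrative: 45.5 × $125 = $5,687.50
Client communication: 39.0 × $270 = $10,530.00
Court appearance: 29.9 × $460 = $13,754.00
Subtotal: $118,752.00
Less 20.5% discount: −$24,344.16
Total: $118,752.00 − $24,344.16 = $94,407.84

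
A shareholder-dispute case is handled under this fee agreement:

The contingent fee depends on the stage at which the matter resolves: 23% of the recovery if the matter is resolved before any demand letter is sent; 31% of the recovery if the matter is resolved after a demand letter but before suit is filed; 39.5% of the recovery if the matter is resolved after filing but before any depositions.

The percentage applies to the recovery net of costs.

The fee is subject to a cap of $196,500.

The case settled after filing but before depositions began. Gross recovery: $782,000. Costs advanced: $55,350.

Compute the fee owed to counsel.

$196,500.00

Fee base (net of costs): $782,000 − $55,350 = $726,650
The matter settled after filing but before depositions began, so the 39.5% rate applies.
$726,650 × 39.5% = $287,026.75
$287,026.75 exceeds the $196,500 cap, so the fee is capped at $196,500.00.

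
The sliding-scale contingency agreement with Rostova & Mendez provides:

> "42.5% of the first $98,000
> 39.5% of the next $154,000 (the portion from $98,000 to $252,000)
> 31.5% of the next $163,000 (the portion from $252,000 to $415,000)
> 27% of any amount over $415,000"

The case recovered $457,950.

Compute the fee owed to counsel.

First $98,000 at 42.5% = $41,650.00
Next $154,000 at 39.5% = $60,830.00
Next $163,000 at 31.5% = $51,345.00
Remaining $42,950 at 27% = $11,596.50
Fee: $41,650.00 + $60,830.00 + $51,345.00 + $11,596.50 = $165,421.50

$165,421.50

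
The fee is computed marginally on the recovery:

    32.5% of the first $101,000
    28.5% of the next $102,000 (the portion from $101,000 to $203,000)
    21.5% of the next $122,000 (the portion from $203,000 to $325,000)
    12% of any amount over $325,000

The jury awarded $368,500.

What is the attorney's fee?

$93,345.00

First $101,000 at 32.5% = $32,825.00
Next $102,000 at 28.5% = $29,070.00
Next $122,000 at 21.5% = $26,230.00
Remaining $43,500 at 12% = $5,220.00
Fee: $32,825.00 + $29,070.00 + $26,230.00 + $5,220.00 = $93,345.00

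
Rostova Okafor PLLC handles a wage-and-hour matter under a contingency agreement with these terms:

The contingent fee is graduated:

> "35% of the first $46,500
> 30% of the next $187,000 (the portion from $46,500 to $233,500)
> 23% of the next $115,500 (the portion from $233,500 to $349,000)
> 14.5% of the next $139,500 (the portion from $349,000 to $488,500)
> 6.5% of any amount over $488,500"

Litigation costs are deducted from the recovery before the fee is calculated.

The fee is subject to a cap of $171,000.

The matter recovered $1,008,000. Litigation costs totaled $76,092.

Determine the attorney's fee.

$147,989.02

Fee base (net of costs): $1,008,000 − $76,092 = $931,908
First $46,500 at 35% = $16,275.00
Next $187,000 at 30% = $56,100.00
Next $115,500 at 23% = $26,565.00
Next $139,500 at 14.5% = $20,227.50
Remaining $443,408 at 6.5% = $28,821.52
Fee: $16,275.00 + $56,100.00 + $26,565.00 + $20,227.50 + $28,821.52 = $147,989.02
$147,989.02 is under the $171,000 cap.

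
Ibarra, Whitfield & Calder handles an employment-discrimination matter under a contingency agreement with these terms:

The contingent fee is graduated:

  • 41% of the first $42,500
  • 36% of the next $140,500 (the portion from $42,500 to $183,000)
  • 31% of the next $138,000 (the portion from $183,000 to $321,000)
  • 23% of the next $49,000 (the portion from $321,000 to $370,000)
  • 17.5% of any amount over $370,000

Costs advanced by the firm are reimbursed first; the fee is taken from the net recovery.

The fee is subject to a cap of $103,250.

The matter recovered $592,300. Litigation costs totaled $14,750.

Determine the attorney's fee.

$103,250.00

Fee base (net of costs): $592,300 − $14,750 = $577,550
First $42,500 at 41% = $17,425.00
Next $140,500 at 36% = $50,580.00
Next $138,000 at 31% = $42,780.00
Next $49,000 at 23% = $11,270.00
Remaining $207,550 at 17.5% = $36,321.25
Fee: $17,425.00 + $50,580.00 + $42,780.00 + $11,270.00 + $36,321.25 = $158,376.25
$158,376.25 exceeds the $103,250 cap, so the fee is capped at $103,250.00.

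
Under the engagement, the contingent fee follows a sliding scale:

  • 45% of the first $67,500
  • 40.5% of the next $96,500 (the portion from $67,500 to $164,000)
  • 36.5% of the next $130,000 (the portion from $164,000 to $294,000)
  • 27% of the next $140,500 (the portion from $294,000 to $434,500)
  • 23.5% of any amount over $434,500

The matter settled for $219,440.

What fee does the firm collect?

First $67,500 at 45% = $30,375.00
Next $96,500 at 40.5% = $39,082.50
Remaining $55,440 at 36.5% = $20,235.60
Fee: $30,375.00 + $39,082.50 + $20,235.60 = $89,693.10

$89,693.10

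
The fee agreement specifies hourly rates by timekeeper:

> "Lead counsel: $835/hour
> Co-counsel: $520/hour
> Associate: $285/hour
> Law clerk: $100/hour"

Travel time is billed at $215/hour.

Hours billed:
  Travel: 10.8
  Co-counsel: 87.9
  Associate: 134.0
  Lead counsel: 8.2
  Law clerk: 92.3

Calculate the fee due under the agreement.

$102,297.00

Lead counsel: 8.2 × $835 = $6,847.00
Co-counsel: 87.9 × $520 = $45,708.00
Associate: 134.0 × $285 = $38,190.00
Law clerk: 92.3 × $100 = $9,230.00
Subtotal: $6,847.00 + $45,708.00 + $38,190.00 + $9,230.00 = $99,975.00
Travel: 10.8 × $215 = $2,322.00
Total: $99,975.00 + $2,322.00 = $102,297.00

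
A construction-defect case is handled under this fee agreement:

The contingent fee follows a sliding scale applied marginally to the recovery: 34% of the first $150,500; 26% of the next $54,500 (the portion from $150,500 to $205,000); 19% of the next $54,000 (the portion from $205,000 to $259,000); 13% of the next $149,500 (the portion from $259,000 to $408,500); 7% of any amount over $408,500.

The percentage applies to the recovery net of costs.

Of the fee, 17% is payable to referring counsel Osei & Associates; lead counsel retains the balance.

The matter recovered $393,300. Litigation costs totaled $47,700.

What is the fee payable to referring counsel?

Fee base (net of costs): $393,300 − $47,700 = $345,600
First $150,500 at 34% = $51,170.00
Next $54,500 at 26% = $14,170.00
Next $54,000 at 19% = $10,260.00
Remaining $86,600 at 13% = $11,258.00
Fee: $51,170.00 + $14,170.00 + $10,260.00 + $11,258.00 = $86,858.00
Referral share: 17% of $86,858.00 = $14,765.86; lead counsel retains $86,858.00 − $14,765.86 = $72,092.14.

$14,765.86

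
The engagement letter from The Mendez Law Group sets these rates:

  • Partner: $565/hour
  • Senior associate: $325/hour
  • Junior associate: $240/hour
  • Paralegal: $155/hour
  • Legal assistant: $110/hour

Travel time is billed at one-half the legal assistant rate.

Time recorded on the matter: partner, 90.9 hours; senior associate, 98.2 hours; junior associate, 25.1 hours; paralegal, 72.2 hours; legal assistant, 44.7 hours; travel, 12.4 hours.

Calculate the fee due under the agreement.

$106,087.50

Partner: 90.9 × $565 = $51,358.50
Senior associate: 98.2 × $325 = $31,915.00
Junior associate: 25.1 × $240 = $6,024.00
Paralegal: 72.2 × $155 = $11,191.00
Legal assistant: 44.7 × $110 = $4,917.00
Subtotal: $51,358.50 + $31,915.00 + $6,024.00 + $11,191.00 + $4,917.00 = $105,405.50
Travel: 12.4 × ($110 ÷ 2) = 12.4 × $55.00 = $682.00
Total: $105,405.50 + $682.00 = $106,087.50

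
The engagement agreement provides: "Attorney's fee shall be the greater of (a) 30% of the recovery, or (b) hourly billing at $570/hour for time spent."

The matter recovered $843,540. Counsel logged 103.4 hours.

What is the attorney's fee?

$253,062.00

(a) 30% of $843,540 = $253,062.00
(b) 103.4 × $570 = $58,938.00
The greater is (a): $253,062.00.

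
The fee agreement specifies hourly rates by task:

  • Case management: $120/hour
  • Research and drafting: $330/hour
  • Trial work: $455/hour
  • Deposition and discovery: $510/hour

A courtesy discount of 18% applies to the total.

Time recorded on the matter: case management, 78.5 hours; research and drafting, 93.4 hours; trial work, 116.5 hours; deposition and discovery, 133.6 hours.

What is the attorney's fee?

Case management: 78.5 × $120 = $9,420.00
Research and drafting: 93.4 × $330 = $30,822.00
Trial work: 116.5 × $455 = $53,007.50
Deposition and discovery: 133.6 × $510 = $68,136.00
Subtotal: $161,385.50
Less 18% discount: −$29,049.39
Total: $161,385.50 − $29,049.39 = $132,336.11

$132,336.11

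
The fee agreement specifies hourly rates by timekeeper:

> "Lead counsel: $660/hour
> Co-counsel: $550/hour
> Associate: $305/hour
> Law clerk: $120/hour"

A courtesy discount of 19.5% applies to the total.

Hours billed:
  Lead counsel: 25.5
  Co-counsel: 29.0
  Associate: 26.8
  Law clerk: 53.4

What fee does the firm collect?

$38,126.41

Lead counsel: 25.5 × $660 = $16,830.00
Co-counsel: 29.0 × $550 = $15,950.00
Associate: 26.8 × $305 = $8,174.00
Law clerk: 53.4 × $120 = $6,408.00
Subtotal: $47,362.00
Less 19.5% discount: −$9,235.59
Total: $47,362.00 − $9,235.59 = $38,126.41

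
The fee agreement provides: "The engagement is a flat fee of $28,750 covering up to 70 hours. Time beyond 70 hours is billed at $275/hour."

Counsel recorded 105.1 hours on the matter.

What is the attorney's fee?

$38,402.50

Flat fee: $28,750.00
Excess hours: 105.1 − 70 = 35.1
Overrun: 35.1 × $275 = $9,652.50
Total: $28,750.00 + $9,652.50 = $38,402.50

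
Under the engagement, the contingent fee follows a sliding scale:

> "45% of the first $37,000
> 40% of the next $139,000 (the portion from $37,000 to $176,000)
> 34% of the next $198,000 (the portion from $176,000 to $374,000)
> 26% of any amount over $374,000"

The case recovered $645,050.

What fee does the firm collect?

First $37,000 at 45% = $16,650.00
Next $139,000 at 40% = $55,600.00
Next $198,000 at 34% = $67,320.00
Remaining $271,050 at 26% = $70,473.00
Fee: $16,650.00 + $55,600.00 + $67,320.00 + $70,473.00 = $210,043.00

$210,043.00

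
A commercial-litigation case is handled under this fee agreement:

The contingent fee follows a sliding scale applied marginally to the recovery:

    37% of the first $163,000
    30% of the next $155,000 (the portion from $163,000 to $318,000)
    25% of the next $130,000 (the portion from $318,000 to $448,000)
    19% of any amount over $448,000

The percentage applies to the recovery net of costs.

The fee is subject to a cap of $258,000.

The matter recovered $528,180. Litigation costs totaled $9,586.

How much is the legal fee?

Fee base (net of costs): $528,180 − $9,586 = $518,594
First $163,000 at 37% = $60,310.00
Next $155,000 at 30% = $46,500.00
Next $130,000 at 25% = $32,500.00
Remaining $70,594 at 19% = $13,412.86
Fee: $60,310.00 + $46,500.00 + $32,500.00 + $13,412.86 = $152,722.86
$152,722.86 is under the $258,000 cap.

$152,722.86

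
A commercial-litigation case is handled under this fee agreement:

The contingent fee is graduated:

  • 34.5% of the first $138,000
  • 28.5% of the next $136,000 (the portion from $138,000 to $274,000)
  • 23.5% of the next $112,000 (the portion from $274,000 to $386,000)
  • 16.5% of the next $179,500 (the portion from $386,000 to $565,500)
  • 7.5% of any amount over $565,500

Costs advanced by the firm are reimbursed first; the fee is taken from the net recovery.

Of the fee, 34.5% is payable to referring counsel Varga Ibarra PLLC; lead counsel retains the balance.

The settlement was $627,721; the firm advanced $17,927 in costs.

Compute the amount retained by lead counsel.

Fee base (net of costs): $627,721 − $17,927 = $609,794
First $138,000 at 34.5% = $47,610.00
Next $136,000 at 28.5% = $38,760.00
Next $112,000 at 23.5% = $26,320.00
Next $179,500 at 16.5% = $29,617.50
Remaining $44,294 at 7.5% = $3,322.05
Fee: $47,610.00 + $38,760.00 + $26,320.00 + $29,617.50 + $3,322.05 = $145,629.55
Referral share: 34.5% of $145,629.55 = $50,242.19; lead counsel retains $145,629.55 − $50,242.19 = $95,387.36.

$95,387.36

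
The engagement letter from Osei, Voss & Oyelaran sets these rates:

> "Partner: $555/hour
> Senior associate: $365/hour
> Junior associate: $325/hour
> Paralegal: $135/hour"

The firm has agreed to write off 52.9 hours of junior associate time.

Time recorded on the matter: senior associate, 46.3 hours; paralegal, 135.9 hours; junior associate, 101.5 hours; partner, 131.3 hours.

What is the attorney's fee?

Partner: 131.3 × $555 = $72,871.50
Senior associate: 46.3 × $365 = $16,899.50
Junior associate: 101.5 × $325 = $32,987.50
Paralegal: 135.9 × $135 = $18,346.50
Subtotal: $141,105.00
Write-off: 52.9 × $325 = $17,192.50
Total: $141,105.00 − $17,192.50 = $123,912.50

$123,912.50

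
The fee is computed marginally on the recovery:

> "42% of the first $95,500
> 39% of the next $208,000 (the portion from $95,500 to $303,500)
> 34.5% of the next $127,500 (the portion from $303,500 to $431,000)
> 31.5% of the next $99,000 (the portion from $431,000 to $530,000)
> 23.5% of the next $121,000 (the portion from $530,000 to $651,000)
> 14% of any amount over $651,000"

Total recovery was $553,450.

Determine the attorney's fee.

First $95,500 at 42% = $40,110.00
Next $208,000 at 39% = $81,120.00
Next $127,500 at 34.5% = $43,987.50
Next $99,000 at 31.5% = $31,185.00
Remaining $23,450 at 23.5% = $5,510.75
Fee: $40,110.00 + $81,120.00 + $43,987.50 + $31,185.00 + $5,510.75 = $201,913.25

$201,913.25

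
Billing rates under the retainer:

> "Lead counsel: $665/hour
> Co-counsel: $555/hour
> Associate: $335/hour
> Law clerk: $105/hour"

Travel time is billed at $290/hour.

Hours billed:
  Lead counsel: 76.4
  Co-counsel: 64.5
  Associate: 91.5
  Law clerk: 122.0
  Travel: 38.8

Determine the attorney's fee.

$141,318.00

Lead counsel: 76.4 × $665 = $50,806.00
Co-counsel: 64.5 × $555 = $35,797.50
Associate: 91.5 × $335 = $30,652.50
Law clerk: 122.0 × $105 = $12,810.00
Subtotal: $50,806.00 + $35,797.50 + $30,652.50 + $12,810.00 = $130,066.00
Travel: 38.8 × $290 = $11,252.00
Total: $130,066.00 + $11,252.00 = $141,318.00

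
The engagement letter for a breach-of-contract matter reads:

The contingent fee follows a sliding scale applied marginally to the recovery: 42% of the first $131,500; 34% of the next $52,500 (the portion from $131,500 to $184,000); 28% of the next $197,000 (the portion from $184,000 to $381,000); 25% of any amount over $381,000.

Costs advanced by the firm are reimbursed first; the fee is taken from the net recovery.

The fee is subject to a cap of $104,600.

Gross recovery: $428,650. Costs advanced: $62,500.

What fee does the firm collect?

$104,600.00

Fee base (net of costs): $428,650 − $62,500 = $366,150
First $131,500 at 42% = $55,230.00
Next $52,500 at 34% = $17,850.00
Remaining $182,150 at 28% = $51,002.00
Fee: $55,230.00 + $17,850.00 + $51,002.00 = $124,082.00
$124,082.00 exceeds the $104,600 cap, so the fee is capped at $104,600.00.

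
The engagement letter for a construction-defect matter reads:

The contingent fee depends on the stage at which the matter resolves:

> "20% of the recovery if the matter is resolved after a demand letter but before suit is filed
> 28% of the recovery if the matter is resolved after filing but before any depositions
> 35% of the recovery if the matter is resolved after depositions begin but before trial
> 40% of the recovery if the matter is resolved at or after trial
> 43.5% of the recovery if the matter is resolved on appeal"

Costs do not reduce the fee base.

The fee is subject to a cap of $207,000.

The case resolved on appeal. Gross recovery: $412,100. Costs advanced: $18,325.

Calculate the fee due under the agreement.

$179,263.50

Fee base is the gross recovery, $412,100; costs are reimbursed separately.
The matter resolved on appeal, so the 43.5% rate applies.
$412,100 × 43.5% = $179,263.50
$179,263.50 is under the $207,000 cap.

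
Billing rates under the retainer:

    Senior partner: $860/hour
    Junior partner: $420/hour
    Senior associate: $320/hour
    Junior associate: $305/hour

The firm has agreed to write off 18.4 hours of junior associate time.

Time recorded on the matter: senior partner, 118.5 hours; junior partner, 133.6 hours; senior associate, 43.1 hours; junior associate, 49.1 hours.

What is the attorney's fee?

Senior partner: 118.5 × $860 = $101,910.00
Junior partner: 133.6 × $420 = $56,112.00
Senior associate: 43.1 × $320 = $13,792.00
Junior associate: 49.1 × $305 = $14,975.50
Subtotal: $186,789.50
Write-off: 18.4 × $305 = $5,612.00
Total: $186,789.50 − $5,612.00 = $181,177.50

$181,177.50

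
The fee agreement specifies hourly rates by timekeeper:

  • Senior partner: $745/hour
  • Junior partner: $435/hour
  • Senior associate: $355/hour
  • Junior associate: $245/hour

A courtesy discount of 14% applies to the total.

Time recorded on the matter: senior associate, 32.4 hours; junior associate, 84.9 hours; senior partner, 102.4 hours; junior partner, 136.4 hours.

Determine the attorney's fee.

Senior partner: 102.4 × $745 = $76,288.00
Junior partner: 136.4 × $435 = $59,334.00
Senior associate: 32.4 × $355 = $11,502.00
Junior associate: 84.9 × $245 = $20,800.50
Subtotal: $167,924.50
Less 14% discount: −$23,509.43
Total: $167,924.50 − $23,509.43 = $144,415.07

$144,415.07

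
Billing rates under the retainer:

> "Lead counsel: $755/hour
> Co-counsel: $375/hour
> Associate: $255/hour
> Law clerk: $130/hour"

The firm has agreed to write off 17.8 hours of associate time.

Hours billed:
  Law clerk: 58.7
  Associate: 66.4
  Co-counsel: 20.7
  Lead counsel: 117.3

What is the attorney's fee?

Lead counsel: 117.3 × $755 = $88,561.50
Co-counsel: 20.7 × $375 = $7,762.50
Associate: 66.4 × $255 = $16,932.00
Law clerk: 58.7 × $130 = $7,631.00
Subtotal: $120,887.00
Write-off: 17.8 × $255 = $4,539.00
Total: $120,887.00 − $4,539.00 = $116,348.00

$116,348.00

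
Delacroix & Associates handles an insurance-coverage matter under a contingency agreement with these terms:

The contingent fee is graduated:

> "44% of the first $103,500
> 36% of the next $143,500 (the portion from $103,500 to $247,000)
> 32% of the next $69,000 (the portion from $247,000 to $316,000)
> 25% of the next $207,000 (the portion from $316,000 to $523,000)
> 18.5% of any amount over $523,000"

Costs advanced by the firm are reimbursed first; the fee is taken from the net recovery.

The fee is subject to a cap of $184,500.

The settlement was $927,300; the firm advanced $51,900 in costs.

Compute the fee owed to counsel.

Fee base (net of costs): $927,300 − $51,900 = $875,400
First $103,500 at 44% = $45,540.00
Next $143,500 at 36% = $51,660.00
Next $69,000 at 32% = $22,080.00
Next $207,000 at 25% = $51,750.00
Remaining $352,400 at 18.5% = $65,194.00
Fee: $45,540.00 + $51,660.00 + $22,080.00 + $51,750.00 + $65,194.00 = $236,224.00
$236,224.00 exceeds the $184,500 cap, so the fee is capped at $184,500.00.

$184,500.00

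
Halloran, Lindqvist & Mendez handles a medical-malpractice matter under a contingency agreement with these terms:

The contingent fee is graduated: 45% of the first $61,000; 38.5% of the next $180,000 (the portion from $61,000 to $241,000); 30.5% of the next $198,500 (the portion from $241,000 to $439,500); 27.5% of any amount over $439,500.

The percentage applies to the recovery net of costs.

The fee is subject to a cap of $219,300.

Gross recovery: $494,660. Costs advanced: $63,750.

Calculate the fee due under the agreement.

Fee base (net of costs): $494,660 − $63,750 = $430,910
First $61,000 at 45% = $27,450.00
Next $180,000 at 38.5% = $69,300.00
Remaining $189,910 at 30.5% = $57,922.55
Fee: $27,450.00 + $69,300.00 + $57,922.55 = $154,672.55
$154,672.55 is under the $219,300 cap.

$154,672.55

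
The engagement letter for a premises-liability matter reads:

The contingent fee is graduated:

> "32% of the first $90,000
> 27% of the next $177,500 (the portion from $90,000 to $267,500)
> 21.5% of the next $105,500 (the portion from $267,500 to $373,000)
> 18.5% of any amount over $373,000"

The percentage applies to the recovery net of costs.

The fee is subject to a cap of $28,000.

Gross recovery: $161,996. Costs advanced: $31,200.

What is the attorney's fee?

$28,000.00

Fee base (net of costs): $161,996 − $31,200 = $130,796
First $90,000 at 32% = $28,800.00
Remaining $40,796 at 27% = $11,014.92
Fee: $28,800.00 + $11,014.92 = $39,814.92
$39,814.92 exceeds the $28,000 cap, so the fee is capped at $28,000.00.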